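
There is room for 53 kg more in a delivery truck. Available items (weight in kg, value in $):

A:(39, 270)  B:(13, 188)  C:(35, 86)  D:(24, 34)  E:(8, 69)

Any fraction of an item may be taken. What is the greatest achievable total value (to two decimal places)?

Greedy by value/weight ratio, highest first.
Ratios (sorted): B 14.46, E 8.62, A 6.92, C 2.46, D 1.42
take B (13 @ 188); take E (8 @ 69); take 32/39 of A → 221.54. Capacity used 53/53.
Total value = 478.54

478.54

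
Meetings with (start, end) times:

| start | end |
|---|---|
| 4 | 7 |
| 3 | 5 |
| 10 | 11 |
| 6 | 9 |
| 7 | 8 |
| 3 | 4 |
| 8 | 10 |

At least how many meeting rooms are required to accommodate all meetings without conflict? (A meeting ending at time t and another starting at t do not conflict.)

2

starts: [3, 3, 4, 6, 7, 8, 10]
ends:   [4, 5, 7, 8, 9, 10, 11]
s3→1 s3→2  — peak 2.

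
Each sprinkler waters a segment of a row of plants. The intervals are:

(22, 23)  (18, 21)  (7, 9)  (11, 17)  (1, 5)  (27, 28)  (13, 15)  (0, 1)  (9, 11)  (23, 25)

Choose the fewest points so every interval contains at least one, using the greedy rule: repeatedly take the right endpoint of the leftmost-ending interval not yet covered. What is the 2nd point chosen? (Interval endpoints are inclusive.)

9

Process intervals by earliest right end; each time one isn't hit yet, stab at its right endpoint.
By right end: [0,1]  [1,5]  [7,9]  [9,11]  [13,15]  [11,17]  [18,21]  [22,23]  [23,25]  [27,28]
[0,1] uncovered → point at 1; [7,9] uncovered → point at 9; [13,15] uncovered → point at 15; [18,21] uncovered → point at 21; [22,23] uncovered → point at 23; [27,28] uncovered → point at 28.
Points: 1, 9, 15, 21, 23, 28 (6 total).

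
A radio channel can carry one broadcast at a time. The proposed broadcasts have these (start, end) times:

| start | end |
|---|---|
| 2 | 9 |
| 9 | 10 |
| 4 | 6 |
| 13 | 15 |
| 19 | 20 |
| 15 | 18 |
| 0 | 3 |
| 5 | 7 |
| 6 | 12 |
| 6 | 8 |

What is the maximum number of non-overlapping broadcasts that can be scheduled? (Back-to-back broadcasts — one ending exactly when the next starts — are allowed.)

7

By end time: (0,3), (4,6), (5,7), (6,8), (2,9), (9,10), (6,12), (13,15), (15,18), (19,20).
Pick (0,3); next start ≥ 3 → (4,6); next start ≥ 6 → (6,8); next start ≥ 8 → (9,10); next start ≥ 10 → (13,15); next start ≥ 15 → (15,18); next start ≥ 18 → (19,20).
Selected 7 broadcasts.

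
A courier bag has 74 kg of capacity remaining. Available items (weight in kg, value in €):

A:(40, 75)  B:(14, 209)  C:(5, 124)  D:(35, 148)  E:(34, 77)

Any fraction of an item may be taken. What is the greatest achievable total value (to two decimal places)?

526.29

Greedy by value/weight ratio, highest first.
Ratios (sorted): C 24.80, B 14.93, D 4.23, E 2.26, A 1.88
take C (5 @ 124); take B (14 @ 209); take D (35 @ 148); take 20/34 of E → 45.29. Capacity used 74/74.
Total value = 526.29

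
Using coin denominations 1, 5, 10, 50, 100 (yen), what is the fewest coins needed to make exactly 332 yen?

8

332 = 3×100 + 3×10 + 2×1
Total coins = 3 + 3 + 2 = 8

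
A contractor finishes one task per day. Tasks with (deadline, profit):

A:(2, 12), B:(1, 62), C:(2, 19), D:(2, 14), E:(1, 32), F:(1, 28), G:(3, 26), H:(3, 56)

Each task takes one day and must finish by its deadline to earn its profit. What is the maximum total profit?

144

By profit: B(d1,62), H(d3,56), E(d1,32), F(d1,28), G(d3,26), C(d2,19), D(d2,14), A(d2,12)
B→slot 1; H→slot 3; E skipped; F skipped; G→slot 2; C skipped; D skipped; A skipped.
Profit = 62 + 26 + 56 = 144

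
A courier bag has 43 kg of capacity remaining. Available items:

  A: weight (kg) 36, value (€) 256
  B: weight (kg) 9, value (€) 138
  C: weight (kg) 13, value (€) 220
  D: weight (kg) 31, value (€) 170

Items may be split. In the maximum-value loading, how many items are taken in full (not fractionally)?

Order: C (220/13=16.92) > B (138/9=15.33) > A (256/36=7.11) > D (170/31=5.48)
Fill: take C (13 @ 220) → take B (9 @ 138) → take 21/36 of A → 149.33; 43/43 used.
2 item(s) taken whole; one partial (take 21/36 of A).

2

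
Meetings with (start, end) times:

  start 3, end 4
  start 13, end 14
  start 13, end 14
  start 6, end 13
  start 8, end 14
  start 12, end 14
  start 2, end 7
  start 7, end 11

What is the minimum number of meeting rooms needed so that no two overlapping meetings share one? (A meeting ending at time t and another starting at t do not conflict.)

4

Count concurrent intervals with a sweep; the peak is the room count.
Events (time:±→running): 2:+→1 3:+→2 4:-→1 6:+→2 7:-→1 7:+→2 8:+→3 11:-→2 12:+→3 13:-→2 13:+→3 13:+→4 … peak 4.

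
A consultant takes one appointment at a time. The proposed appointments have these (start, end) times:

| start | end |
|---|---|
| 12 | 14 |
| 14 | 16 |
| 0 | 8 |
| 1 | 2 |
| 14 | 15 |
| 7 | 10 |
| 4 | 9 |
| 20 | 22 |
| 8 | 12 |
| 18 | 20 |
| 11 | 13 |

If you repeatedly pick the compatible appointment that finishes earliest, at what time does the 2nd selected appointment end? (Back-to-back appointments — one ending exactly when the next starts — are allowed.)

Greedy by earliest finish: after sorting by end time, pick each interval compatible with the last pick.
By end time: (1,2), (0,8), (4,9), (7,10), (8,12), (11,13), (12,14), (14,15), (14,16), (18,20), (20,22).
Pick (1,2); next start ≥ 2 → (4,9); next start ≥ 9 → (11,13); next start ≥ 13 → (14,15); next start ≥ 15 → (18,20); next start ≥ 20 → (20,22).
Selected: (1,2) (4,9) (11,13) (14,15) (18,20) (20,22)

9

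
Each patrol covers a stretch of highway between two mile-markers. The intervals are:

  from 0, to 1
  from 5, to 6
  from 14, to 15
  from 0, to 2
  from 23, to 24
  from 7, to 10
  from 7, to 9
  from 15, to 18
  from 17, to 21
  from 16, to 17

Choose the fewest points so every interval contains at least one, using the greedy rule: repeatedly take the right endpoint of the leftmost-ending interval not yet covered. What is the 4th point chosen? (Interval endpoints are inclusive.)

15

By right end: [0,1]  [0,2]  [5,6]  [7,9]  [7,10]  [14,15]  [16,17]  [15,18]  [17,21]  [23,24]
[0,1] uncovered → point at 1; [5,6] uncovered → point at 6; [7,9] uncovered → point at 9; [14,15] uncovered → point at 15; [16,17] uncovered → point at 17; [23,24] uncovered → point at 24.
Points: 1, 6, 9, 15, 17, 24 (6 total).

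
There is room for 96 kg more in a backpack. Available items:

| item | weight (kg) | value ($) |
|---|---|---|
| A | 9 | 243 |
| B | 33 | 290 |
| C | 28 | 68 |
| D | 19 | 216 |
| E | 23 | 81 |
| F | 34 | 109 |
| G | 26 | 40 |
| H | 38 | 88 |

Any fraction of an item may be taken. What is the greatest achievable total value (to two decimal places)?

Sort by value per unit weight and fill in that order.
Ratios (sorted): A 27.00, D 11.37, B 8.79, E 3.52, F 3.21, C 2.43, H 2.32, G 1.54
take A (9 @ 243); take D (19 @ 216); take B (33 @ 290); take E (23 @ 81); take 12/34 of F → 38.47. Capacity used 96/96.
Total value = 868.47

868.47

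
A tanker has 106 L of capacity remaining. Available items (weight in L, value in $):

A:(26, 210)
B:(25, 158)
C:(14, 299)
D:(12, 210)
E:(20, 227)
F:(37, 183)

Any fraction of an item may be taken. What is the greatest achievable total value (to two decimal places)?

Sort by value per unit weight and fill in that order.
Ratios (sorted): C 21.36, D 17.50, E 11.35, A 8.08, B 6.32, F 4.95
take C (14 @ 299); take D (12 @ 210); take E (20 @ 227); take A (26 @ 210); take B (25 @ 158); take 9/37 of F → 44.51. Capacity used 106/106.
Total value = 1148.51

1148.51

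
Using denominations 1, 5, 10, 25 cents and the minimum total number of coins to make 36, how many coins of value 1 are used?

36 = 1×25 + 1×10 + 1×1
Count of 1: 1

1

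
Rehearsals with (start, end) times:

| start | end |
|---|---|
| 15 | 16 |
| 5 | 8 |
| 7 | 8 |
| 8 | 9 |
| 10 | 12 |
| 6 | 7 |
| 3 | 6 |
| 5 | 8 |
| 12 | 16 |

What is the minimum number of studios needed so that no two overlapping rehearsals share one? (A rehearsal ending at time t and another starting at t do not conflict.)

3

Events (time:±→running): 3:+→1 5:+→2 5:+→3 … peak 3.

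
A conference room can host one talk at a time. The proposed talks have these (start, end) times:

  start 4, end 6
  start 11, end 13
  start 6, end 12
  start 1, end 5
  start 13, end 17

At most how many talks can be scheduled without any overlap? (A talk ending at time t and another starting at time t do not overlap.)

Order by finish time; keep every interval that doesn't clash with the previous kept one.
Sorted by end: (1,5)  (4,6)  (6,12)  (11,13)  (13,17)
take (1,5); skip (4,6); take (6,12); take (13,17).
Selected 3 talks.

3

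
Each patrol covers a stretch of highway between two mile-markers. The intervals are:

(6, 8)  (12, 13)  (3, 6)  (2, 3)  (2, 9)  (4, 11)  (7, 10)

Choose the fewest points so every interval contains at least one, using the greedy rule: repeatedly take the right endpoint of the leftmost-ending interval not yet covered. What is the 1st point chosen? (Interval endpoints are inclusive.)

3

By right end: [2,3]  [3,6]  [6,8]  [2,9]  [7,10]  [4,11]  [12,13]
[2,3] uncovered → point at 3; [6,8] uncovered → point at 8; [12,13] uncovered → point at 13.
Points: 3, 8, 13 (3 total).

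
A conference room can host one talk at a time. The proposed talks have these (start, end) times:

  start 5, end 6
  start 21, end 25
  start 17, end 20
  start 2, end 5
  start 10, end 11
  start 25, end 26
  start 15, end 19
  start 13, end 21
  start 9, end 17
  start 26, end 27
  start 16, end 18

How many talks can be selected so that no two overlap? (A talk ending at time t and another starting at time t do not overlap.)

7

Greedy by earliest finish: after sorting by end time, pick each interval compatible with the last pick.
Sorted by end: (2,5)  (5,6)  (10,11)  (9,17)  (16,18)  (15,19)  (17,20)  (13,21)  (21,25)  (25,26)  (26,27)
take (2,5); take (5,6); take (10,11); skip (9,17); take (16,18); take (21,25); take (25,26); take (26,27).
Selected 7 talks.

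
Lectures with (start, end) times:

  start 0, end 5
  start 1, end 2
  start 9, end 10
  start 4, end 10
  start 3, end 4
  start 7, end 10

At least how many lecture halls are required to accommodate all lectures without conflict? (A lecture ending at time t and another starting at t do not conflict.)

The answer is the maximum number of intervals overlapping at any instant.
Events (time:±→running): 0:+→1 1:+→2 2:-→1 3:+→2 4:-→1 4:+→2 5:-→1 7:+→2 9:+→3 … peak 3.

3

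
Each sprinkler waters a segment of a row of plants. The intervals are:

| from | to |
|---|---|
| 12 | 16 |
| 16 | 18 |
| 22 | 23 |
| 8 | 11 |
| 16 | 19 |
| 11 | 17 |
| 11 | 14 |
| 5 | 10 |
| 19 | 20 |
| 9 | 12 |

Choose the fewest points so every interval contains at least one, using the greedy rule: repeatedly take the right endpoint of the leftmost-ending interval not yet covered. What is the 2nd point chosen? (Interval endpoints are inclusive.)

Sort by right endpoint; whenever an interval is uncovered, place a point at its right end.
Sorted: [5,10] [8,11] [9,12] [11,14] [12,16] [11,17] [16,18] [16,19] [19,20] [22,23]
{[5,10],[8,11],[9,12]} hit by 10; {[11,14],[12,16],[11,17]} hit by 14; {[16,18],[16,19]} hit by 18; {[19,20]} hit by 20; {[22,23]} hit by 23.
Points: 10, 14, 18, 20, 23 (5 total).

14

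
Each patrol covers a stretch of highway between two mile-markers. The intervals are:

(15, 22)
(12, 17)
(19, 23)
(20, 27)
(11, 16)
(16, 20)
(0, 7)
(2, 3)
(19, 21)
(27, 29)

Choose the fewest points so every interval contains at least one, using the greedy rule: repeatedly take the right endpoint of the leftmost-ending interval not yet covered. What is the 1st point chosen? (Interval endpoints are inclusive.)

Sort by right endpoint; whenever an interval is uncovered, place a point at its right end.
Sorted: [2,3] [0,7] [11,16] [12,17] [16,20] [19,21] [15,22] [19,23] [20,27] [27,29]
{[2,3],[0,7]} hit by 3; {[11,16],[12,17],[16,20]} hit by 16; {[19,21],[15,22],[19,23],[20,27]} hit by 21; {[27,29]} hit by 29.
Points: 3, 16, 21, 29 (4 total).

3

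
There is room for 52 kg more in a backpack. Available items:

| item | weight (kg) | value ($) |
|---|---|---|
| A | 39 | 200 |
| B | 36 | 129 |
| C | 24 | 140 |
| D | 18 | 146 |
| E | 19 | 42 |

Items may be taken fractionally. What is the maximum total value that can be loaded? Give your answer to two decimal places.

337.28

Sort by value per unit weight and fill in that order.
Ratios (sorted): D 8.11, C 5.83, A 5.13, B 3.58, E 2.21
take D (18 @ 146); take C (24 @ 140); take 10/39 of A → 51.28. Capacity used 52/52.
Total value = 337.28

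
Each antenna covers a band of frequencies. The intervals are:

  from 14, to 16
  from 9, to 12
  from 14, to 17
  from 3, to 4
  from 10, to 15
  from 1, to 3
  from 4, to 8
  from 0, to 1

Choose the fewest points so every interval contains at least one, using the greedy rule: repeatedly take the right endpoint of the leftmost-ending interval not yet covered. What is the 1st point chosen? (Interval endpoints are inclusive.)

Sorted: [0,1] [1,3] [3,4] [4,8] [9,12] [10,15] [14,16] [14,17]
{[0,1],[1,3]} hit by 1; {[3,4],[4,8]} hit by 4; {[9,12],[10,15]} hit by 12; {[14,16],[14,17]} hit by 16.
Points: 1, 4, 12, 16 (4 total).

1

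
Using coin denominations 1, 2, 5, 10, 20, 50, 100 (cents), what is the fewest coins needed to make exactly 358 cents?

Use the largest denomination that fits, subtract, and repeat.
358 = 3×100 + 1×50 + 1×5 + 1×2 + 1×1
Total coins = 3 + 1 + 1 + 1 + 1 = 7

7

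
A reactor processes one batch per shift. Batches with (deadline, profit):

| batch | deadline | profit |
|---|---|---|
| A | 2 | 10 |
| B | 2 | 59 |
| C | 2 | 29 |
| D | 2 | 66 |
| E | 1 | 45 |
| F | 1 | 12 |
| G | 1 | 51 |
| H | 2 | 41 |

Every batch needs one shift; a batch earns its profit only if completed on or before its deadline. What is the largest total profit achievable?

Sort by profit descending; place each in the latest free slot ≤ its deadline.
By profit: D(d2,66), B(d2,59), G(d1,51), E(d1,45), H(d2,41), C(d2,29), F(d1,12), A(d2,10)
D→slot 2; B→slot 1; G skipped; E skipped; H skipped; C skipped; F skipped; A skipped.
Profit = 59 + 66 = 125

125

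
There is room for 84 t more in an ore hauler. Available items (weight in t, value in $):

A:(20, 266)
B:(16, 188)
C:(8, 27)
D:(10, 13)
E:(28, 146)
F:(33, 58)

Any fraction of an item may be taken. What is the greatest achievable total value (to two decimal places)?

648.09

Greedy by value/weight ratio, highest first.
Order: A (266/20=13.30) > B (188/16=11.75) > E (146/28=5.21) > C (27/8=3.38) > F (58/33=1.76) > D (13/10=1.30)
Fill: take A (20 @ 266) → take B (16 @ 188) → take E (28 @ 146) → take C (8 @ 27) → take 12/33 of F → 21.09; 84/84 used.
Total value = 648.09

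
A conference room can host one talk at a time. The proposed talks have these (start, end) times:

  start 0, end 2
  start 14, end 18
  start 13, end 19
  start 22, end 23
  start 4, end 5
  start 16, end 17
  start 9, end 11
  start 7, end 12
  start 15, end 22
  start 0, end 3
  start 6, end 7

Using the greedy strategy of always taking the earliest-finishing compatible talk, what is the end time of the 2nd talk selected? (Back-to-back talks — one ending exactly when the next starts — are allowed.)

5

Sort by end time and greedily take each interval whose start is ≥ the last chosen end.
By end time: (0,2), (0,3), (4,5), (6,7), (9,11), (7,12), (16,17), (14,18), (13,19), (15,22), (22,23).
Pick (0,2); next start ≥ 2 → (4,5); next start ≥ 5 → (6,7); next start ≥ 7 → (9,11); next start ≥ 11 → (16,17); next start ≥ 17 → (22,23).
Selected: (0,2) (4,5) (6,7) (9,11) (16,17) (22,23)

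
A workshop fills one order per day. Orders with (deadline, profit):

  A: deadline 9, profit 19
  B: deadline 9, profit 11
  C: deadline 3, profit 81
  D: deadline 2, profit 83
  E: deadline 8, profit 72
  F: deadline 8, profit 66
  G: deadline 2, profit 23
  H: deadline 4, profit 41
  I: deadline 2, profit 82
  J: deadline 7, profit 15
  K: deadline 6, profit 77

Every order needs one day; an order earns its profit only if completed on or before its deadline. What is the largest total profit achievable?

By profit: D(d2,83), I(d2,82), C(d3,81), K(d6,77), E(d8,72), F(d8,66), H(d4,41), G(d2,23), A(d9,19), J(d7,15), B(d9,11)
D→slot 2; I→slot 1; C→slot 3; K→slot 6; E→slot 8; F→slot 7; H→slot 4; G skipped; A→slot 9; J→slot 5; B skipped.
Profit = 82 + 83 + 81 + 41 + 15 + 77 + 66 + 72 + 19 = 536

536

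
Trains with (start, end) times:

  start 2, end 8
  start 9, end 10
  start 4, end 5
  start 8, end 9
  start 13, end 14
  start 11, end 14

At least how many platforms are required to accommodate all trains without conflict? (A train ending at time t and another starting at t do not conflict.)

Events (time:±→running): 2:+→1 4:+→2 … peak 2.

2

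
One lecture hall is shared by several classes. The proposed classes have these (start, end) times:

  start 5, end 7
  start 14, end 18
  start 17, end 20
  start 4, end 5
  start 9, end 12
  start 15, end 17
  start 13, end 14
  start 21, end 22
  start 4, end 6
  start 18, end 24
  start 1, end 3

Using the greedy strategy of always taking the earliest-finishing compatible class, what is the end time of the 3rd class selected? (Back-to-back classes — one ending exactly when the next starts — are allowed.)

7

Greedy by earliest finish: after sorting by end time, pick each interval compatible with the last pick.
By end time: (1,3), (4,5), (4,6), (5,7), (9,12), (13,14), (15,17), (14,18), (17,20), (21,22), (18,24).
Pick (1,3); next start ≥ 3 → (4,5); next start ≥ 5 → (5,7); next start ≥ 7 → (9,12); next start ≥ 12 → (13,14); next start ≥ 14 → (15,17); next start ≥ 17 → (17,20); next start ≥ 20 → (21,22).
Selected: (1,3) (4,5) (5,7) (9,12) (13,14) (15,17) (17,20) (21,22)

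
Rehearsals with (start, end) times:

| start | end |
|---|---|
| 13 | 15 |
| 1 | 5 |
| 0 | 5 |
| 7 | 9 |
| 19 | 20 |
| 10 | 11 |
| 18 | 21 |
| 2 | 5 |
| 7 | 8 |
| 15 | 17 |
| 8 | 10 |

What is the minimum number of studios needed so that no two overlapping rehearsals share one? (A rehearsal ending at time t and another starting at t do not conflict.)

starts: [0, 1, 2, 7, 7, 8, 10, 13, 15, 18, 19]
ends:   [5, 5, 5, 8, 9, 10, 11, 15, 17, 20, 21]
s0→1 s1→2 s2→3  — peak 3.

3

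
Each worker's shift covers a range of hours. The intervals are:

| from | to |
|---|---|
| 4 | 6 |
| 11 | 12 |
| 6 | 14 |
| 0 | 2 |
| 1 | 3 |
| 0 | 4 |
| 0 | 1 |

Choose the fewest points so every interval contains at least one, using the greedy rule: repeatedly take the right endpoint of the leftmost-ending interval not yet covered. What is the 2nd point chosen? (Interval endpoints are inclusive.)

Process intervals by earliest right end; each time one isn't hit yet, stab at its right endpoint.
By right end: [0,1]  [0,2]  [1,3]  [0,4]  [4,6]  [11,12]  [6,14]
[0,1] uncovered → point at 1; [4,6] uncovered → point at 6; [11,12] uncovered → point at 12.
Points: 1, 6, 12 (3 total).

6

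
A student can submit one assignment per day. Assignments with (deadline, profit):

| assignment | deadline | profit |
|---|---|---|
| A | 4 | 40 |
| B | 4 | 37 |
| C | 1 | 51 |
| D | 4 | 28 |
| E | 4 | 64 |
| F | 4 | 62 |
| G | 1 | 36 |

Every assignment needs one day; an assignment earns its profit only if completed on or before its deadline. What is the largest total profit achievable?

By profit: E(d4,64), F(d4,62), C(d1,51), A(d4,40), B(d4,37), G(d1,36), D(d4,28)
E→slot 4; F→slot 3; C→slot 1; A→slot 2; B skipped; G skipped; D skipped.
Profit = 51 + 40 + 62 + 64 = 217

217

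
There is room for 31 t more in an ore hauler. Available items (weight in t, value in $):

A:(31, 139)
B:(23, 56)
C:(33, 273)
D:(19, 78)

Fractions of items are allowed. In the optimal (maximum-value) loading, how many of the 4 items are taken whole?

0

Greedy by value/weight ratio, highest first.
Order: C (273/33=8.27) > A (139/31=4.48) > D (78/19=4.11) > B (56/23=2.43)
Fill: take 31/33 of C → 256.45; 31/31 used.
0 item(s) taken whole; one partial (take 31/33 of C).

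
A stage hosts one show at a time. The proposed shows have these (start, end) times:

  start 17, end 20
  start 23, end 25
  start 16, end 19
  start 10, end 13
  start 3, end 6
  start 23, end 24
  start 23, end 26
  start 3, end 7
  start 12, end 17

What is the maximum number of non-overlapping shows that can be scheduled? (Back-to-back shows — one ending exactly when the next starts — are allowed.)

Sorted by end: (3,6)  (3,7)  (10,13)  (12,17)  (16,19)  (17,20)  (23,24)  (23,25)  (23,26)
take (3,6); skip (3,7); take (10,13); take (16,19); take (23,24); skip (23,25).
Selected 4 shows.

4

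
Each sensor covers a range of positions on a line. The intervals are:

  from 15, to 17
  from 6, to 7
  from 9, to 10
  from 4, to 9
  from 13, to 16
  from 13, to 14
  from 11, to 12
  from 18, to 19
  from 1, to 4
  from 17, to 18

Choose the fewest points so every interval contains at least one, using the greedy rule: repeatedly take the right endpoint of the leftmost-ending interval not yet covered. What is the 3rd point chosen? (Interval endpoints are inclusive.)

10

Sort by right endpoint; whenever an interval is uncovered, place a point at its right end.
By right end: [1,4]  [6,7]  [4,9]  [9,10]  [11,12]  [13,14]  [13,16]  [15,17]  [17,18]  [18,19]
[1,4] uncovered → point at 4; [6,7] uncovered → point at 7; [9,10] uncovered → point at 10; [11,12] uncovered → point at 12; [13,14] uncovered → point at 14; [15,17] uncovered → point at 17; [18,19] uncovered → point at 19.
Points: 4, 7, 10, 12, 14, 17, 19 (7 total).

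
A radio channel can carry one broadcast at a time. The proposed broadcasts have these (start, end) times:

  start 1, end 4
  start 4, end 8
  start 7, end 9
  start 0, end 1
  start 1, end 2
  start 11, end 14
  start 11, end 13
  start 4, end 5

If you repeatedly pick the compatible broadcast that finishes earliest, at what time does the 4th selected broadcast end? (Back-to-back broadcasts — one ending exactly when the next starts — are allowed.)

Greedy by earliest finish: after sorting by end time, pick each interval compatible with the last pick.
Sorted by end: (0,1)  (1,2)  (1,4)  (4,5)  (4,8)  (7,9)  (11,13)  (11,14)
take (0,1); take (1,2); take (4,5); take (7,9); take (11,13).
Selected: (0,1) (1,2) (4,5) (7,9) (11,13)

9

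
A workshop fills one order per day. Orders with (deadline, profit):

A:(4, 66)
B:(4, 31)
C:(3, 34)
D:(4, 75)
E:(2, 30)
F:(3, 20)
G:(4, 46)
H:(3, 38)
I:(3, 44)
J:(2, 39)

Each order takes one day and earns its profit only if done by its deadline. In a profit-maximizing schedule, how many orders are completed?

Sort by profit descending; place each in the latest free slot ≤ its deadline.
Profit order: D=75 A=66 G=46 I=44 J=39 H=38 C=34 B=31 E=30 F=20
Assign: D→slot 4, A→slot 3, G→slot 2, I→slot 1, J skipped, H skipped, C skipped, B skipped, E skipped, F skipped.
Slots: [1:I] [2:G] [3:A] [4:D]
4 of 10 scheduled.

4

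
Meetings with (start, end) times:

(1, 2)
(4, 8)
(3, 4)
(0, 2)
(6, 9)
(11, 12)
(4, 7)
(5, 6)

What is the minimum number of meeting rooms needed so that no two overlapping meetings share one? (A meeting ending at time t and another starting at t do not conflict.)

starts: [0, 1, 3, 4, 4, 5, 6, 11]
ends:   [2, 2, 4, 6, 7, 8, 9, 12]
s0→1 s1→2 e2→1 e2→0 s3→1 e4→0 s4→1 s4→2 s5→3  — peak 3.

3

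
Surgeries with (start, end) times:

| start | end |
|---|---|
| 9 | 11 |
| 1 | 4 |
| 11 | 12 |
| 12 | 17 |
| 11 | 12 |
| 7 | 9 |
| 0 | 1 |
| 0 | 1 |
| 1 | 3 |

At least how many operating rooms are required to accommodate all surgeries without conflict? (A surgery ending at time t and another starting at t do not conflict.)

2

Count concurrent intervals with a sweep; the peak is the room count.
Events (time:±→running): 0:+→1 0:+→2 … peak 2.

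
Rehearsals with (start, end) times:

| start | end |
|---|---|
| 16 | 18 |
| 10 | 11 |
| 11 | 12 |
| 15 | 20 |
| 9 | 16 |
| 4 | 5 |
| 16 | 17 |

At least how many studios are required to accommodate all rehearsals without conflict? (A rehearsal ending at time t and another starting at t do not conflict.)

3

Events (time:±→running): 4:+→1 5:-→0 9:+→1 10:+→2 11:-→1 11:+→2 12:-→1 15:+→2 16:-→1 16:+→2 16:+→3 … peak 3.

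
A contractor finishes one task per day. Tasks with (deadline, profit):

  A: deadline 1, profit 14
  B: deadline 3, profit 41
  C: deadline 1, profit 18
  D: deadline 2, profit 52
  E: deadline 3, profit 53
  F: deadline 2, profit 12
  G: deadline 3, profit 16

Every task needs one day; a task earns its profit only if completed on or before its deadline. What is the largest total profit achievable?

Take jobs in profit order; each goes to the latest open slot no later than its deadline.
Profit order: E=53 D=52 B=41 C=18 G=16 A=14 F=12
Assign: E→slot 3, D→slot 2, B→slot 1, C skipped, G skipped, A skipped, F skipped.
Slots: [1:B] [2:D] [3:E]
Profit = 41 + 52 + 53 = 146

146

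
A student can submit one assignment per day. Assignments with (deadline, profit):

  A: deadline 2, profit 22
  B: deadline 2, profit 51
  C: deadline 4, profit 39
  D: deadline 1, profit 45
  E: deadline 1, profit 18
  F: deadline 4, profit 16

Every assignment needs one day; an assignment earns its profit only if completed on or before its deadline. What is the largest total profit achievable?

By profit: B(d2,51), D(d1,45), C(d4,39), A(d2,22), E(d1,18), F(d4,16)
B→slot 2; D→slot 1; C→slot 4; A skipped; E skipped; F→slot 3.
Profit = 45 + 51 + 16 + 39 = 151

151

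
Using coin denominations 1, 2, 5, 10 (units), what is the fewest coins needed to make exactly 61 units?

61 − 6×10→1 − 1×1→0
Total coins = 6 + 1 = 7

7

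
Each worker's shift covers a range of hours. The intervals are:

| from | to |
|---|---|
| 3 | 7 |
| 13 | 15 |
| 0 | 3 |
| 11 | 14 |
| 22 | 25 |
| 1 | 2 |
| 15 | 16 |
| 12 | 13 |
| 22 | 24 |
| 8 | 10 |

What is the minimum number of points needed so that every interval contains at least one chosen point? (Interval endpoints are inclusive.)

By right end: [1,2]  [0,3]  [3,7]  [8,10]  [12,13]  [11,14]  [13,15]  [15,16]  [22,24]  [22,25]
[1,2] uncovered → point at 2; [3,7] uncovered → point at 7; [8,10] uncovered → point at 10; [12,13] uncovered → point at 13; [15,16] uncovered → point at 16; [22,24] uncovered → point at 24.
Points: 2, 7, 10, 13, 16, 24 (6 total).

6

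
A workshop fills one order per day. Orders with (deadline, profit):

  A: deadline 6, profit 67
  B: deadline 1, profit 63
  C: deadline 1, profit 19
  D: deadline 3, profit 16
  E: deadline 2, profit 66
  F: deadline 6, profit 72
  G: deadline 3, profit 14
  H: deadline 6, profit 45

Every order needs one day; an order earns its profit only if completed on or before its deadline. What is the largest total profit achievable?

By profit: F(d6,72), A(d6,67), E(d2,66), B(d1,63), H(d6,45), C(d1,19), D(d3,16), G(d3,14)
F→slot 6; A→slot 5; E→slot 2; B→slot 1; H→slot 4; C skipped; D→slot 3; G skipped.
Profit = 63 + 66 + 16 + 45 + 67 + 72 = 329

329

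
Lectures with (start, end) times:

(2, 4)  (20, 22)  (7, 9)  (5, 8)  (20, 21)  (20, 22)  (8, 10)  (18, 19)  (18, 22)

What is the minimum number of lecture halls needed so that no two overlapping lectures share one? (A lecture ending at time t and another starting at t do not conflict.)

4

The answer is the maximum number of intervals overlapping at any instant.
starts: [2, 5, 7, 8, 18, 18, 20, 20, 20]
ends:   [4, 8, 9, 10, 19, 21, 22, 22, 22]
s2→1 e4→0 s5→1 s7→2 e8→1 s8→2 e9→1 e10→0 s18→1 s18→2 e19→1 s20→2 s20→3 s20→4  — peak 4.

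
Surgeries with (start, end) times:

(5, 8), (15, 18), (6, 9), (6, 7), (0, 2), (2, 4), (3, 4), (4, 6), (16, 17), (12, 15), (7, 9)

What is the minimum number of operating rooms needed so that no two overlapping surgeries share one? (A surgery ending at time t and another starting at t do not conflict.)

Events (time:±→running): 0:+→1 2:-→0 2:+→1 3:+→2 4:-→1 4:-→0 4:+→1 5:+→2 6:-→1 6:+→2 6:+→3 … peak 3.

3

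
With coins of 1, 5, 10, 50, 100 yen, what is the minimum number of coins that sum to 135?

Greedy: take as many of the largest coin as possible, then repeat with the remainder.
135 = 1×100 + 3×10 + 1×5
Total coins = 1 + 3 + 1 = 5

5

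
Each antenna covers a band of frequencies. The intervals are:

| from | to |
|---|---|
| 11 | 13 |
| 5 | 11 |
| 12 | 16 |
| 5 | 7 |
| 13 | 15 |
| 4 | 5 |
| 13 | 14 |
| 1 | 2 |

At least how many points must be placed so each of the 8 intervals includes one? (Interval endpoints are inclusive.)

3

Sort by right endpoint; whenever an interval is uncovered, place a point at its right end.
By right end: [1,2]  [4,5]  [5,7]  [5,11]  [11,13]  [13,14]  [13,15]  [12,16]
[1,2] uncovered → point at 2; [4,5] uncovered → point at 5; [11,13] uncovered → point at 13.
Points: 2, 5, 13 (3 total).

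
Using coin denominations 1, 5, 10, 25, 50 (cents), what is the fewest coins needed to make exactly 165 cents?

165 − 3×50→15 − 1×10→5 − 1×5→0
Total coins = 3 + 1 + 1 = 5

5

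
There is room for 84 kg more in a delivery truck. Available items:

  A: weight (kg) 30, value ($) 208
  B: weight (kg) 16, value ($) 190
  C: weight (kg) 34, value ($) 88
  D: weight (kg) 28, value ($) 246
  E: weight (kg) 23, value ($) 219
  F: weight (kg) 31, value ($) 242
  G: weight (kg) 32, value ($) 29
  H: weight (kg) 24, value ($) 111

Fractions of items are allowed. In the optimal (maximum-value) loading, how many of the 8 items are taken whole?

3

Sort by value per unit weight and fill in that order.
Ratios (sorted): B 11.88, E 9.52, D 8.79, F 7.81, A 6.93, H 4.62, C 2.59, G 0.91
take B (16 @ 190); take E (23 @ 219); take D (28 @ 246); take 17/31 of F → 132.71. Capacity used 84/84.
3 item(s) taken whole; one partial (take 17/31 of F).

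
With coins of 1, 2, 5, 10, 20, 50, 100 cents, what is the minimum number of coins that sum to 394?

394 = 3×100 + 1×50 + 2×20 + 2×2
Total coins = 3 + 1 + 2 + 2 = 8

8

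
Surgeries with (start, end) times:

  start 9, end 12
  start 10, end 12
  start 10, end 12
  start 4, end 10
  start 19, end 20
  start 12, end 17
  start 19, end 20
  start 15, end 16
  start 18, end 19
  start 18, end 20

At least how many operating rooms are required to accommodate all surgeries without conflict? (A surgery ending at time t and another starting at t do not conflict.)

3

Events (time:±→running): 4:+→1 9:+→2 10:-→1 10:+→2 10:+→3 … peak 3.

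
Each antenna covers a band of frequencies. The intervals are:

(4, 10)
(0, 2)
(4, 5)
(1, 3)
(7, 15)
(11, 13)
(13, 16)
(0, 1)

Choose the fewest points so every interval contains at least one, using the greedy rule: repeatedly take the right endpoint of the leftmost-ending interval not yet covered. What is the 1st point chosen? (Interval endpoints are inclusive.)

By right end: [0,1]  [0,2]  [1,3]  [4,5]  [4,10]  [11,13]  [7,15]  [13,16]
[0,1] uncovered → point at 1; [4,5] uncovered → point at 5; [11,13] uncovered → point at 13.
Points: 1, 5, 13 (3 total).

1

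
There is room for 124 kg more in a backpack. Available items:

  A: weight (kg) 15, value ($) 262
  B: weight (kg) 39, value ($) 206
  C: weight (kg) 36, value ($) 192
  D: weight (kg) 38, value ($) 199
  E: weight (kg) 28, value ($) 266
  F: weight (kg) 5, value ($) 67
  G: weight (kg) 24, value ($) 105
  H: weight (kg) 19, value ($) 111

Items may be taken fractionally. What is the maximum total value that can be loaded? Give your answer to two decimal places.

Greedy by value/weight ratio, highest first.
Ratios (sorted): A 17.47, F 13.40, E 9.50, H 5.84, C 5.33, B 5.28, D 5.24, G 4.38
take A (15 @ 262); take F (5 @ 67); take E (28 @ 266); take H (19 @ 111); take C (36 @ 192); take 21/39 of B → 110.92. Capacity used 124/124.
Total value = 1008.92

1008.92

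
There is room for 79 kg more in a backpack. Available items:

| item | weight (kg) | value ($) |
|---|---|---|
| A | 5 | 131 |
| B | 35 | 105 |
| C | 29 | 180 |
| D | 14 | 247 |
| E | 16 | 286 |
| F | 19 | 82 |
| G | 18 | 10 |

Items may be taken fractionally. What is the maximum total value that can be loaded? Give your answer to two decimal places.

908.74

Greedy by value/weight ratio, highest first.
Order: A (131/5=26.20) > E (286/16=17.88) > D (247/14=17.64) > C (180/29=6.21) > F (82/19=4.32) > B (105/35=3.00) > G (10/18=0.56)
Fill: take A (5 @ 131) → take E (16 @ 286) → take D (14 @ 247) → take C (29 @ 180) → take 15/19 of F → 64.74; 79/79 used.
Total value = 908.74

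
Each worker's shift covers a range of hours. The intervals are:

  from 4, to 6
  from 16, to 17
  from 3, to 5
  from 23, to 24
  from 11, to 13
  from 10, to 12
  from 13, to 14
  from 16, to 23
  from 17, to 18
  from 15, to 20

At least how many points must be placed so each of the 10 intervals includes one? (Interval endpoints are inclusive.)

5

Sorted: [3,5] [4,6] [10,12] [11,13] [13,14] [16,17] [17,18] [15,20] [16,23] [23,24]
{[3,5],[4,6]} hit by 5; {[10,12],[11,13]} hit by 12; {[13,14]} hit by 14; {[16,17],[17,18],[15,20],[16,23]} hit by 17; {[23,24]} hit by 24.
Points: 5, 12, 14, 17, 24 (5 total).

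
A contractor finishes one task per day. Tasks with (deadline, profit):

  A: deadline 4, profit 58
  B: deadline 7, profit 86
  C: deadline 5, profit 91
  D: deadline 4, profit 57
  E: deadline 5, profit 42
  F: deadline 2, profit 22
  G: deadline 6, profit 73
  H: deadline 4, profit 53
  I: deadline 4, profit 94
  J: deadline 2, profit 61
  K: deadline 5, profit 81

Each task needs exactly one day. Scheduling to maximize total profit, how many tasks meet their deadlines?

7

Profit order: I=94 C=91 B=86 K=81 G=73 J=61 A=58 D=57 H=53 E=42 F=22
Assign: I→slot 4, C→slot 5, B→slot 7, K→slot 3, G→slot 6, J→slot 2, A→slot 1, D skipped, H skipped, E skipped, F skipped.
Slots: [1:A] [2:J] [3:K] [4:I] [5:C] [6:G] [7:B]
7 of 11 scheduled.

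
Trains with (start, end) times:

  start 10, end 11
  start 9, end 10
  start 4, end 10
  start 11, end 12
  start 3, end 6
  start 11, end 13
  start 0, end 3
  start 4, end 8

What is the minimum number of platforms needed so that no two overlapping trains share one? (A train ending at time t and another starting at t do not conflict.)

3

The answer is the maximum number of intervals overlapping at any instant.
Events (time:±→running): 0:+→1 3:-→0 3:+→1 4:+→2 4:+→3 … peak 3.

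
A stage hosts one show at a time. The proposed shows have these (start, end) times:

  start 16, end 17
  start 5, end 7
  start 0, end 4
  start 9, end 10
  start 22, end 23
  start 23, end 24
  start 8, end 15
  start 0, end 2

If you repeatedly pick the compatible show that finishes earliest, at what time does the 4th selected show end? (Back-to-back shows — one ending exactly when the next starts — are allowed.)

Sort by end time and greedily take each interval whose start is ≥ the last chosen end.
Sorted by end: (0,2)  (0,4)  (5,7)  (9,10)  (8,15)  (16,17)  (22,23)  (23,24)
take (0,2); take (5,7); take (9,10); skip (8,15); take (16,17); take (22,23); take (23,24).
Selected: (0,2) (5,7) (9,10) (16,17) (22,23) (23,24)

17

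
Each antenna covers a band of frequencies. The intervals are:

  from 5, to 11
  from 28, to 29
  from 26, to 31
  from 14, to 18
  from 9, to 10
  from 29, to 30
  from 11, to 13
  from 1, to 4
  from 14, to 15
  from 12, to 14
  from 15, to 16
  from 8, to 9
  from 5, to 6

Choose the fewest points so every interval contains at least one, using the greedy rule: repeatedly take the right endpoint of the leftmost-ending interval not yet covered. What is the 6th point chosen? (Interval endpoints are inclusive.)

Sort by right endpoint; whenever an interval is uncovered, place a point at its right end.
By right end: [1,4]  [5,6]  [8,9]  [9,10]  [5,11]  [11,13]  [12,14]  [14,15]  [15,16]  [14,18]  [28,29]  [29,30]  [26,31]
[1,4] uncovered → point at 4; [5,6] uncovered → point at 6; [8,9] uncovered → point at 9; [11,13] uncovered → point at 13; [14,15] uncovered → point at 15; [28,29] uncovered → point at 29.
Points: 4, 6, 9, 13, 15, 29 (6 total).

29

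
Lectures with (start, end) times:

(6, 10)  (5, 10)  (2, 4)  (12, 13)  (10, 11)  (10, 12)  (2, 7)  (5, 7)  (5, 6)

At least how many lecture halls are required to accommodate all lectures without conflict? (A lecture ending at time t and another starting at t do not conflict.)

The answer is the maximum number of intervals overlapping at any instant.
starts: [2, 2, 5, 5, 5, 6, 10, 10, 12]
ends:   [4, 6, 7, 7, 10, 10, 11, 12, 13]
s2→1 s2→2 e4→1 s5→2 s5→3 s5→4  — peak 4.

4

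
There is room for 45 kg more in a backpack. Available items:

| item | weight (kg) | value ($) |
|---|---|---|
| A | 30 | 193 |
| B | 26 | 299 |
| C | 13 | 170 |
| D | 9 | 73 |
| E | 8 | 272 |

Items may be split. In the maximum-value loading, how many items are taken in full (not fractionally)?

2

Sort by value per unit weight and fill in that order.
Order: E (272/8=34.00) > C (170/13=13.08) > B (299/26=11.50) > D (73/9=8.11) > A (193/30=6.43)
Fill: take E (8 @ 272) → take C (13 @ 170) → take 24/26 of B → 276.00; 45/45 used.
2 item(s) taken whole; one partial (take 24/26 of B).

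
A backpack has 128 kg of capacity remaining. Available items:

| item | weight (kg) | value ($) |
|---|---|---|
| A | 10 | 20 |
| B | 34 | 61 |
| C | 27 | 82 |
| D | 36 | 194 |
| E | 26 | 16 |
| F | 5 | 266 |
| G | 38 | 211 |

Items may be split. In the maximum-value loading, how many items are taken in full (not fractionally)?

5

Greedy by value/weight ratio, highest first.
Order: F (266/5=53.20) > G (211/38=5.55) > D (194/36=5.39) > C (82/27=3.04) > A (20/10=2.00) > B (61/34=1.79) > E (16/26=0.62)
Fill: take F (5 @ 266) → take G (38 @ 211) → take D (36 @ 194) → take C (27 @ 82) → take A (10 @ 20) → take 12/34 of B → 21.53; 128/128 used.
5 item(s) taken whole; one partial (take 12/34 of B).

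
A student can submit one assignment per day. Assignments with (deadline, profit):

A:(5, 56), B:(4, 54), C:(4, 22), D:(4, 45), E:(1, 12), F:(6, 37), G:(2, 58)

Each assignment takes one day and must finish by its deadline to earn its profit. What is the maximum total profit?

272

Sort by profit descending; place each in the latest free slot ≤ its deadline.
By profit: G(d2,58), A(d5,56), B(d4,54), D(d4,45), F(d6,37), C(d4,22), E(d1,12)
G→slot 2; A→slot 5; B→slot 4; D→slot 3; F→slot 6; C→slot 1; E skipped.
Profit = 22 + 58 + 45 + 54 + 56 + 37 = 272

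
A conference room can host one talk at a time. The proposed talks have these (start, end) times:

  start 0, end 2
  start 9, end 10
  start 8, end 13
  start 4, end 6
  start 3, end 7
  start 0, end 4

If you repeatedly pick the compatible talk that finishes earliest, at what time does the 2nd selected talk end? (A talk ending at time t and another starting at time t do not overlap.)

6

Sorted by end: (0,2)  (0,4)  (4,6)  (3,7)  (9,10)  (8,13)
take (0,2); skip (0,4); take (4,6); take (9,10).
Selected: (0,2) (4,6) (9,10)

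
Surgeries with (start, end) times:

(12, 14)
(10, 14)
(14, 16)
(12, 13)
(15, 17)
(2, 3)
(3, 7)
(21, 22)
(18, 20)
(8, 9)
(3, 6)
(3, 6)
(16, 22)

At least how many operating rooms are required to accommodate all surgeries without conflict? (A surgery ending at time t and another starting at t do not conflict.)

3

Count concurrent intervals with a sweep; the peak is the room count.
Events (time:±→running): 2:+→1 3:-→0 3:+→1 3:+→2 3:+→3 … peak 3.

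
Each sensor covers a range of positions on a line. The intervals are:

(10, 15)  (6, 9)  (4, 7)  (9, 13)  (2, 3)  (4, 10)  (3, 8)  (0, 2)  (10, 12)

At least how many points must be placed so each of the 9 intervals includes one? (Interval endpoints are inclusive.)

Sort by right endpoint; whenever an interval is uncovered, place a point at its right end.
Sorted: [0,2] [2,3] [4,7] [3,8] [6,9] [4,10] [10,12] [9,13] [10,15]
{[0,2],[2,3]} hit by 2; {[4,7],[3,8],[6,9],[4,10]} hit by 7; {[10,12],[9,13],[10,15]} hit by 12.
Points: 2, 7, 12 (3 total).

3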